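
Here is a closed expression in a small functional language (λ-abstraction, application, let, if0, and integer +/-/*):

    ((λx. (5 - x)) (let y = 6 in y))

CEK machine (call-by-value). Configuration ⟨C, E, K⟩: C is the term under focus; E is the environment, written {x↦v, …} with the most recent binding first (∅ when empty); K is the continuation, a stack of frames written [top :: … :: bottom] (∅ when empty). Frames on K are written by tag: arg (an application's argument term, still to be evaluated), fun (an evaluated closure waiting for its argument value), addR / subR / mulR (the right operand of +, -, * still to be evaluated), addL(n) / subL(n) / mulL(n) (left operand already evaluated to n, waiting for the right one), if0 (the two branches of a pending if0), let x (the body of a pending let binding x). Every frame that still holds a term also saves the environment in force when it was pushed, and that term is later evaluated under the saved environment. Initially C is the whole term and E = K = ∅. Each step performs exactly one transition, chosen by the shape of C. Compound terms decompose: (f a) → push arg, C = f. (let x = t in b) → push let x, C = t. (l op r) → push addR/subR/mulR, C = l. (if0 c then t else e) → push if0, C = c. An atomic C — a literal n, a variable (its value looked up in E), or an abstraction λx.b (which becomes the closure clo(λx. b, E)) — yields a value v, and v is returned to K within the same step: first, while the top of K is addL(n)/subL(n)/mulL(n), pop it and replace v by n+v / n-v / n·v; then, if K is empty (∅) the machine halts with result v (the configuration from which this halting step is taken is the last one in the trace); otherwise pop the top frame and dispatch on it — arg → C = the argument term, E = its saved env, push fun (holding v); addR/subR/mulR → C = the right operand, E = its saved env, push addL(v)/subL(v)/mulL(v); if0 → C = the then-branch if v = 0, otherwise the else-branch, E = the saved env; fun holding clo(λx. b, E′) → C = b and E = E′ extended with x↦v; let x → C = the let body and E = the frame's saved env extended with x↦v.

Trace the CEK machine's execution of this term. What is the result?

Answer: -1

Machine steps:
[0] [C=((λx. (5 - x)) (let y = 6 in y)) | E=∅ | K=∅]
[1] [C=(λx. (5 - x)) | E=∅ | K=[arg]]
[2] [C=(let y = 6 in y) | E=∅ | K=[fun]]
[3] [C=6 | E=∅ | K=[let y :: fun]]
[4] [C=y | E={y↦6} | K=[fun]]
[5] [C=(5 - x) | E={x↦6} | K=∅]
[6] [C=5 | E={x↦6} | K=[subR]]
[7] [C=x | E={x↦6} | K=[subL(5)]]
→ final value -1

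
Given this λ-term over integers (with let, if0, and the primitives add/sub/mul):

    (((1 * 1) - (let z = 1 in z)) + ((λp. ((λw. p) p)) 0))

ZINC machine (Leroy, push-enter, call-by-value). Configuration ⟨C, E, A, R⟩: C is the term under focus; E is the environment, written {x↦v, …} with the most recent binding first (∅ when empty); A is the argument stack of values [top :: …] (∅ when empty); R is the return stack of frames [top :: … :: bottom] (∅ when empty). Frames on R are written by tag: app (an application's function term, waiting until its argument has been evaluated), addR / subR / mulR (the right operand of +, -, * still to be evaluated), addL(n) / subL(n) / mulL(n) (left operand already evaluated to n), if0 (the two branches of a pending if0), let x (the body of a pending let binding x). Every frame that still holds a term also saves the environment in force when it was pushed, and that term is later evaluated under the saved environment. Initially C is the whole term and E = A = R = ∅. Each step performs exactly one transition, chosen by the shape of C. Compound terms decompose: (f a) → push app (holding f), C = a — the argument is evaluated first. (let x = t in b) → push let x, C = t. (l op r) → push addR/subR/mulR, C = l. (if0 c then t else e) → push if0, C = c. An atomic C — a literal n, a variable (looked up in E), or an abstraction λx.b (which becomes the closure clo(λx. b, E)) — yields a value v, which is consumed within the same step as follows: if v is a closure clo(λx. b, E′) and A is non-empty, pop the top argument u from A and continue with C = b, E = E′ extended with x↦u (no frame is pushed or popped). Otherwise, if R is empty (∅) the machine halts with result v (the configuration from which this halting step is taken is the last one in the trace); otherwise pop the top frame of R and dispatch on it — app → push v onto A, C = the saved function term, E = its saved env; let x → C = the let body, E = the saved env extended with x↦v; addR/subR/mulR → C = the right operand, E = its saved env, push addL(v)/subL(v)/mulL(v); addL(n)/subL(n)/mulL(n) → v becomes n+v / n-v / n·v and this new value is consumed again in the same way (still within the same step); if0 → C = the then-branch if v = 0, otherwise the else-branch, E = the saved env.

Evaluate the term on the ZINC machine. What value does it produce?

[0] <C=(((1 * 1) - (let z = 1 in z)) + ((λp. ((λw. p) p)) 0)), E=∅, A=∅, R=∅>
[1] <C=((1 * 1) - (let z = 1 in z)), E=∅, A=∅, R=[addR]>
[2] <C=(1 * 1), E=∅, A=∅, R=[subR :: addR]>
[3] <C=1, E=∅, A=∅, R=[mulR :: subR :: addR]>
[4] <C=1, E=∅, A=∅, R=[mulL(1) :: subR :: addR]>
[5] <C=(let z = 1 in z), E=∅, A=∅, R=[subL(1) :: addR]>
[6] <C=1, E=∅, A=∅, R=[let z :: subL(1) :: addR]>
[7] <C=z, E={z↦1}, A=∅, R=[subL(1) :: addR]>
[8] <C=((λp. ((λw. p) p)) 0), E=∅, A=∅, R=[addL(0)]>
[9] <C=0, E=∅, A=∅, R=[app :: addL(0)]>
[10] <C=(λp. ((λw. p) p)), E=∅, A=[0], R=[addL(0)]>
[11] <C=((λw. p) p), E={p↦0}, A=∅, R=[addL(0)]>
[12] <C=p, E={p↦0}, A=∅, R=[app :: addL(0)]>
[13] <C=(λw. p), E={p↦0}, A=[0], R=[addL(0)]>
[14] <C=p, E={w↦0, p↦0}, A=∅, R=[addL(0)]>
→ final value 0

Answer: 0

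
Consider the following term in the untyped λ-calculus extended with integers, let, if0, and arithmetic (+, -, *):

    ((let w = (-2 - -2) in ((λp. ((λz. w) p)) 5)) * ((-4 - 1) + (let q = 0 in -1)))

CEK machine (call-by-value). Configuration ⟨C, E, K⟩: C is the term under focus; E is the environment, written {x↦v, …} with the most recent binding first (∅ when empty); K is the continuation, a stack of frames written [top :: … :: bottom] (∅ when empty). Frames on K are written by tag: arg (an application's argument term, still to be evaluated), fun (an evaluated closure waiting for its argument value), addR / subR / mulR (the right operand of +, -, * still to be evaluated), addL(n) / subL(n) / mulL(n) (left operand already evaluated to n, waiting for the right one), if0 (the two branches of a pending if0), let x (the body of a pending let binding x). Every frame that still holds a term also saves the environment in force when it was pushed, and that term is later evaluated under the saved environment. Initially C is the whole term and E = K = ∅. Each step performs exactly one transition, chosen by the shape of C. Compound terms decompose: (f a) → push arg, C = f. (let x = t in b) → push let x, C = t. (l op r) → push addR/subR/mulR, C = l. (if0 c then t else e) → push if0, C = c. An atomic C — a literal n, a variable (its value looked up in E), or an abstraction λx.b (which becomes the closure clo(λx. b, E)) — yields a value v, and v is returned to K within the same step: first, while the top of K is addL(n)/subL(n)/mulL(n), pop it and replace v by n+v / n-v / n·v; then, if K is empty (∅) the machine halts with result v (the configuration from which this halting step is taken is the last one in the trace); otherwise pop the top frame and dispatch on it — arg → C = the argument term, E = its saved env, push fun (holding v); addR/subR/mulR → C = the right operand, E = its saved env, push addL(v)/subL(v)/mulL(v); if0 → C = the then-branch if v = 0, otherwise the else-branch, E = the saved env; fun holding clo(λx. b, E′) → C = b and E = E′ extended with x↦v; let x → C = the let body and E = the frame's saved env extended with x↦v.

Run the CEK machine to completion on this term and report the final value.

[0] ⟨C=((let w = (-2 - -2) in ((λp. ((λz. w) p)) 5)) * ((-4 - 1) + (let q = 0 in -1))); E=∅; K=∅⟩
[1] ⟨C=(let w = (-2 - -2) in ((λp. ((λz. w) p)) 5)); E=∅; K=[mulR]⟩
[2] ⟨C=(-2 - -2); E=∅; K=[let w :: mulR]⟩
[3] ⟨C=-2; E=∅; K=[subR :: let w :: mulR]⟩
[4] ⟨C=-2; E=∅; K=[subL(-2) :: let w :: mulR]⟩
[5] ⟨C=((λp. ((λz. w) p)) 5); E={w↦0}; K=[mulR]⟩
[6] ⟨C=(λp. ((λz. w) p)); E={w↦0}; K=[arg :: mulR]⟩
[7] ⟨C=5; E={w↦0}; K=[fun :: mulR]⟩
[8] ⟨C=((λz. w) p); E={p↦5, w↦0}; K=[mulR]⟩
[9] ⟨C=(λz. w); E={p↦5, w↦0}; K=[arg :: mulR]⟩
[10] ⟨C=p; E={p↦5, w↦0}; K=[fun :: mulR]⟩
[11] ⟨C=w; E={z↦5, p↦5, w↦0}; K=[mulR]⟩
[12] ⟨C=((-4 - 1) + (let q = 0 in -1)); E=∅; K=[mulL(0)]⟩
[13] ⟨C=(-4 - 1); E=∅; K=[addR :: mulL(0)]⟩
[14] ⟨C=-4; E=∅; K=[subR :: addR :: mulL(0)]⟩
[15] ⟨C=1; E=∅; K=[subL(-4) :: addR :: mulL(0)]⟩
[16] ⟨C=(let q = 0 in -1); E=∅; K=[addL(-5) :: mulL(0)]⟩
[17] ⟨C=0; E=∅; K=[let q :: addL(-5) :: mulL(0)]⟩
[18] ⟨C=-1; E={q↦0}; K=[addL(-5) :: mulL(0)]⟩
→ final value 0

Answer: 0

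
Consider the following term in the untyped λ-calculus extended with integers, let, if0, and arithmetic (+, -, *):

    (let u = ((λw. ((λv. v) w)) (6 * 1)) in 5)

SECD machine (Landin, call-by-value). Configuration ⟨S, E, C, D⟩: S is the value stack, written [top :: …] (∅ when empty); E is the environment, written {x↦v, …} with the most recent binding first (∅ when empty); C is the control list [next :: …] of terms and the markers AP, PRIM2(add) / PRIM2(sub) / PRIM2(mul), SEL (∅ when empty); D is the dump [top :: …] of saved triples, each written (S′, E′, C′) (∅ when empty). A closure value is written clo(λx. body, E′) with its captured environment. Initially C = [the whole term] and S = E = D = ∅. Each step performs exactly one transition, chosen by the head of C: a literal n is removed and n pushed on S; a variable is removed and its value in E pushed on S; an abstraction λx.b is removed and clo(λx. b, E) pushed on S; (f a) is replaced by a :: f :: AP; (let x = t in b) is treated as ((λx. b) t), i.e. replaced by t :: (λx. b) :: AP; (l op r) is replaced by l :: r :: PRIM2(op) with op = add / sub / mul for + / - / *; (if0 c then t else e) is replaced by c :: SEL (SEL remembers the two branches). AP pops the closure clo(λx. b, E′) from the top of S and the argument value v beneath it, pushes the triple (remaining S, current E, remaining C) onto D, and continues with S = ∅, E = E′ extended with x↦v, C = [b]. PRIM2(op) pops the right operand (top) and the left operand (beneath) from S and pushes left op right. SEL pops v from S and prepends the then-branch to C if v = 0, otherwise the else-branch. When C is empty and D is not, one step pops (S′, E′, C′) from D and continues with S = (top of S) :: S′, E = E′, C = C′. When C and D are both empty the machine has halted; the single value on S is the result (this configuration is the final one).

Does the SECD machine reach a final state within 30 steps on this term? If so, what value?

[0] ⟨S=∅; E=∅; C=[(let u = ((λw. ((λv. v) w)) (6 * 1)) in 5)]; D=∅⟩
[1] ⟨S=∅; E=∅; C=[((λw. ((λv. v) w)) (6 * 1)) :: (λu. 5) :: AP]; D=∅⟩
[2] ⟨S=∅; E=∅; C=[(6 * 1) :: (λw. ((λv. v) w)) :: AP :: (λu. 5) :: AP]; D=∅⟩
[3] ⟨S=∅; E=∅; C=[6 :: 1 :: PRIM2(mul) :: (λw. ((λv. v) w)) :: AP :: (λu. 5) :: AP]; D=∅⟩
[4] ⟨S=[6]; E=∅; C=[1 :: PRIM2(mul) :: (λw. ((λv. v) w)) :: AP :: (λu. 5) :: AP]; D=∅⟩
[5] ⟨S=[1 :: 6]; E=∅; C=[PRIM2(mul) :: (λw. ((λv. v) w)) :: AP :: (λu. 5) :: AP]; D=∅⟩
[6] ⟨S=[6]; E=∅; C=[(λw. ((λv. v) w)) :: AP :: (λu. 5) :: AP]; D=∅⟩
[7] ⟨S=[clo(λw. ((λv. v) w), ∅) :: 6]; E=∅; C=[AP :: (λu. 5) :: AP]; D=∅⟩
[8] ⟨S=∅; E={w↦6}; C=[((λv. v) w)]; D=[(∅, ∅, [(λu. 5) :: AP])]⟩
[9] ⟨S=∅; E={w↦6}; C=[w :: (λv. v) :: AP]; D=[(∅, ∅, [(λu. 5) :: AP])]⟩
[10] ⟨S=[6]; E={w↦6}; C=[(λv. v) :: AP]; D=[(∅, ∅, [(λu. 5) :: AP])]⟩
[11] ⟨S=[clo(λv. v, {w↦6}) :: 6]; E={w↦6}; C=[AP]; D=[(∅, ∅, [(λu. 5) :: AP])]⟩
[12] ⟨S=∅; E={v↦6, w↦6}; C=[v]; D=[(∅, {w↦6}, ∅) :: (∅, ∅, [(λu. 5) :: AP])]⟩
[13] ⟨S=[6]; E={v↦6, w↦6}; C=∅; D=[(∅, {w↦6}, ∅) :: (∅, ∅, [(λu. 5) :: AP])]⟩
[14] ⟨S=[6]; E={w↦6}; C=∅; D=[(∅, ∅, [(λu. 5) :: AP])]⟩
[15] ⟨S=[6]; E=∅; C=[(λu. 5) :: AP]; D=∅⟩
[16] ⟨S=[clo(λu. 5, ∅) :: 6]; E=∅; C=[AP]; D=∅⟩
[17] ⟨S=∅; E={u↦6}; C=[5]; D=[(∅, ∅, ∅)]⟩
[18] ⟨S=[5]; E={u↦6}; C=∅; D=[(∅, ∅, ∅)]⟩
[19] ⟨S=[5]; E=∅; C=∅; D=∅⟩
→ final value 5

Answer: 5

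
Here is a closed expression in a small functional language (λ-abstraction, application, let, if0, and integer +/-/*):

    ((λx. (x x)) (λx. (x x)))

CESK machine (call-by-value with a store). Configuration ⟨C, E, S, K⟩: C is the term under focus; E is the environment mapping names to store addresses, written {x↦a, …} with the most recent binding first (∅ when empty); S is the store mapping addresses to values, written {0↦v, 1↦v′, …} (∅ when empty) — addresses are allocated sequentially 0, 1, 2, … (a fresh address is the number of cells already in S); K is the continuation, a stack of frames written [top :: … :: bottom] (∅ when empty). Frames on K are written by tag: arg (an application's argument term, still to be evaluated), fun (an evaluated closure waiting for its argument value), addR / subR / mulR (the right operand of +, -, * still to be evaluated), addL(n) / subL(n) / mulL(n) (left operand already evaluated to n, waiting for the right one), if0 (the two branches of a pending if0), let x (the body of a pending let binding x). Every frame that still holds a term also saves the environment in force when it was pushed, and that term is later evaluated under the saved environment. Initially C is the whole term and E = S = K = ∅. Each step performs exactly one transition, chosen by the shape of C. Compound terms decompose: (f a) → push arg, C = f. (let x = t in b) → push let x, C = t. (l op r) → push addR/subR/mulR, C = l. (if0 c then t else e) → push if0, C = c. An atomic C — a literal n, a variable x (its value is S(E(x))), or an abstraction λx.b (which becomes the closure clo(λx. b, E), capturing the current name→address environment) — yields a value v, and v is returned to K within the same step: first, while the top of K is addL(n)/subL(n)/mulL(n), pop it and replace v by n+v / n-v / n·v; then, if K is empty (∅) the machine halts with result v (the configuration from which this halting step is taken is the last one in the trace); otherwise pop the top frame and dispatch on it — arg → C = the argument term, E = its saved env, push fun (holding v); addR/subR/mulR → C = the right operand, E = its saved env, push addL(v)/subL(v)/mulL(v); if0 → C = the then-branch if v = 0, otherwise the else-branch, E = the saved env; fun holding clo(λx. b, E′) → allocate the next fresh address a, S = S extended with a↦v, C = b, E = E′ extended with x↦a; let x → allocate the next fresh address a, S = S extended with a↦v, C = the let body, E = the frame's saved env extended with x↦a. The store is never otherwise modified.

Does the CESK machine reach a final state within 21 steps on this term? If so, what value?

Answer: DIVERGES (no final state within 21 steps)

Derivation:
[0] <C=((λx. (x x)) (λx. (x x))), E=∅, S=∅, K=∅>
[1] <C=(λx. (x x)), E=∅, S=∅, K=[arg]>
[2] <C=(λx. (x x)), E=∅, S=∅, K=[fun]>
[3] <C=(x x), E={x↦0}, S={0↦clo(λx. (x x), ∅)}, K=∅>
[4] <C=x, E={x↦0}, S={0↦clo(λx. (x x), ∅)}, K=[arg]>
[5] <C=x, E={x↦0}, S={0↦clo(λx. (x x), ∅)}, K=[fun]>
[6] <C=(x x), E={x↦1}, S={0↦clo(λx. (x x), ∅), 1↦clo(λx. (x x), ∅)}, K=∅>
[7] <C=x, E={x↦1}, S={0↦clo(λx. (x x), ∅), 1↦clo(λx. (x x), ∅)}, K=[arg]>
[8] <C=x, E={x↦1}, S={0↦clo(λx. (x x), ∅), 1↦clo(λx. (x x), ∅)}, K=[fun]>
[9] <C=(x x), E={x↦2}, S={0↦clo(λx. (x x), ∅), 1↦clo(λx. (x x), ∅), 2↦clo(λx. (x x), ∅)}, K=∅>
[10] <C=x, E={x↦2}, S={0↦clo(λx. (x x), ∅), 1↦clo(λx. (x x), ∅), 2↦clo(λx. (x x), ∅)}, K=[arg]>
[11] <C=x, E={x↦2}, S={0↦clo(λx. (x x), ∅), 1↦clo(λx. (x x), ∅), 2↦clo(λx. (x x), ∅)}, K=[fun]>
[12] <C=(x x), E={x↦3}, S={0↦clo(λx. (x x), ∅), 1↦clo(λx. (x x), ∅), 2↦clo(λx. (x x), ∅), 3↦clo(λx. (x x), ∅)}, K=∅>
[13] <C=x, E={x↦3}, S={0↦clo(λx. (x x), ∅), 1↦clo(λx. (x x), ∅), 2↦clo(λx. (x x), ∅), 3↦clo(λx. (x x), ∅)}, K=[arg]>
[14] <C=x, E={x↦3}, S={0↦clo(λx. (x x), ∅), 1↦clo(λx. (x x), ∅), 2↦clo(λx. (x x), ∅), 3↦clo(λx. (x x), ∅)}, K=[fun]>
[15] <C=(x x), E={x↦4}, S={0↦clo(λx. (x x), ∅), 1↦clo(λx. (x x), ∅), 2↦clo(λx. (x x), ∅), 3↦clo(λx. (x x), ∅), 4↦clo(λx. (x x), ∅)}, K=∅>
[16] <C=x, E={x↦4}, S={0↦clo(λx. (x x), ∅), 1↦clo(λx. (x x), ∅), 2↦clo(λx. (x x), ∅), 3↦clo(λx. (x x), ∅), 4↦clo(λx. (x x), ∅)}, K=[arg]>
[17] <C=x, E={x↦4}, S={0↦clo(λx. (x x), ∅), 1↦clo(λx. (x x), ∅), 2↦clo(λx. (x x), ∅), 3↦clo(λx. (x x), ∅), 4↦clo(λx. (x x), ∅)}, K=[fun]>
[18] <C=(x x), E={x↦5}, S={0↦clo(λx. (x x), ∅), 1↦clo(λx. (x x), ∅), 2↦clo(λx. (x x), ∅), 3↦clo(λx. (x x), ∅), 4↦clo(λx. (x x), ∅), 5↦clo(λx. (x x), ∅)}, K=∅>
[19] <C=x, E={x↦5}, S={0↦clo(λx. (x x), ∅), 1↦clo(λx. (x x), ∅), 2↦clo(λx. (x x), ∅), 3↦clo(λx. (x x), ∅), 4↦clo(λx. (x x), ∅), 5↦clo(λx. (x x), ∅)}, K=[arg]>
[20] <C=x, E={x↦5}, S={0↦clo(λx. (x x), ∅), 1↦clo(λx. (x x), ∅), 2↦clo(λx. (x x), ∅), 3↦clo(λx. (x x), ∅), 4↦clo(λx. (x x), ∅), 5↦clo(λx. (x x), ∅)}, K=[fun]>
[21] <C=(x x), E={x↦6}, S={0↦clo(λx. (x x), ∅), 1↦clo(λx. (x x), ∅), 2↦clo(λx. (x x), ∅), 3↦clo(λx. (x x), ∅), 4↦clo(λx. (x x), ∅), 5↦clo(λx. (x x), ∅), 6↦clo(λx. (x x), ∅)}, K=∅>
→ 21 transitions taken and the configuration is still not final: no result within 21 steps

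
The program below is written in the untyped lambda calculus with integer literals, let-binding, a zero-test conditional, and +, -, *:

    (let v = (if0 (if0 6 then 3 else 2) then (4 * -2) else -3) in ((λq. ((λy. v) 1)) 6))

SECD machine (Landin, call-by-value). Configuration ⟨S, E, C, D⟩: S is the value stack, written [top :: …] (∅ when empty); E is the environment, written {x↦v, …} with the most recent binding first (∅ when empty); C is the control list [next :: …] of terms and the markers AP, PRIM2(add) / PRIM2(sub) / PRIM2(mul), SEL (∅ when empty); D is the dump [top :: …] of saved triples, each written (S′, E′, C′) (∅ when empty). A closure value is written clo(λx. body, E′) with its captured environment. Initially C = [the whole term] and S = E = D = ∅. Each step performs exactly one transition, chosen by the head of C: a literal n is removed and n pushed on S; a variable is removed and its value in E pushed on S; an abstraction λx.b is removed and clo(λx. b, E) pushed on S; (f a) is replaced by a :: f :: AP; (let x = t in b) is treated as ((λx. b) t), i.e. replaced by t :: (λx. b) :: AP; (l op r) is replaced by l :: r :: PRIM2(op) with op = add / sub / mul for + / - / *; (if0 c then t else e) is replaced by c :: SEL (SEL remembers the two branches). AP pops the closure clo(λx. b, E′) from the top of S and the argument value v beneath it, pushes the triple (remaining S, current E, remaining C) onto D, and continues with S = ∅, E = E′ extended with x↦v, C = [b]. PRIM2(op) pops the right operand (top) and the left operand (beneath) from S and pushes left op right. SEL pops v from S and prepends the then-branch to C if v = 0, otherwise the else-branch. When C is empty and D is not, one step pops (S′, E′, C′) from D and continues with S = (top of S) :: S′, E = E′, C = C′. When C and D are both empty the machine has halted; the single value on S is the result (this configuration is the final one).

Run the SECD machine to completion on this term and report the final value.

Answer: -3

Execution trace:
0. <S=∅, E=∅, C=[(let v = (if0 (if0 6 then 3 else 2) then (4 * -2) else -3) in ((λq. ((λy. v) 1)) 6))], D=∅>
1. <S=∅, E=∅, C=[(if0 (if0 6 then 3 else 2) then (4 * -2) else -3) :: (λv. ((λq. ((λy. v) 1)) 6)) :: AP], D=∅>
2. <S=∅, E=∅, C=[(if0 6 then 3 else 2) :: SEL :: (λv. ((λq. ((λy. v) 1)) 6)) :: AP], D=∅>
3. <S=∅, E=∅, C=[6 :: SEL :: SEL :: (λv. ((λq. ((λy. v) 1)) 6)) :: AP], D=∅>
4. <S=[6], E=∅, C=[SEL :: SEL :: (λv. ((λq. ((λy. v) 1)) 6)) :: AP], D=∅>
5. <S=∅, E=∅, C=[2 :: SEL :: (λv. ((λq. ((λy. v) 1)) 6)) :: AP], D=∅>
6. <S=[2], E=∅, C=[SEL :: (λv. ((λq. ((λy. v) 1)) 6)) :: AP], D=∅>
7. <S=∅, E=∅, C=[-3 :: (λv. ((λq. ((λy. v) 1)) 6)) :: AP], D=∅>
8. <S=[-3], E=∅, C=[(λv. ((λq. ((λy. v) 1)) 6)) :: AP], D=∅>
9. <S=[clo(λv. ((λq. ((λy. v) 1)) 6), ∅) :: -3], E=∅, C=[AP], D=∅>
10. <S=∅, E={v↦-3}, C=[((λq. ((λy. v) 1)) 6)], D=[(∅, ∅, ∅)]>
11. <S=∅, E={v↦-3}, C=[6 :: (λq. ((λy. v) 1)) :: AP], D=[(∅, ∅, ∅)]>
12. <S=[6], E={v↦-3}, C=[(λq. ((λy. v) 1)) :: AP], D=[(∅, ∅, ∅)]>
13. <S=[clo(λq. ((λy. v) 1), {v↦-3}) :: 6], E={v↦-3}, C=[AP], D=[(∅, ∅, ∅)]>
14. <S=∅, E={q↦6, v↦-3}, C=[((λy. v) 1)], D=[(∅, {v↦-3}, ∅) :: (∅, ∅, ∅)]>
15. <S=∅, E={q↦6, v↦-3}, C=[1 :: (λy. v) :: AP], D=[(∅, {v↦-3}, ∅) :: (∅, ∅, ∅)]>
16. <S=[1], E={q↦6, v↦-3}, C=[(λy. v) :: AP], D=[(∅, {v↦-3}, ∅) :: (∅, ∅, ∅)]>
17. <S=[clo(λy. v, {q↦6, v↦-3}) :: 1], E={q↦6, v↦-3}, C=[AP], D=[(∅, {v↦-3}, ∅) :: (∅, ∅, ∅)]>
18. <S=∅, E={y↦1, q↦6, v↦-3}, C=[v], D=[(∅, {q↦6, v↦-3}, ∅) :: (∅, {v↦-3}, ∅) :: (∅, ∅, ∅)]>
19. <S=[-3], E={y↦1, q↦6, v↦-3}, C=∅, D=[(∅, {q↦6, v↦-3}, ∅) :: (∅, {v↦-3}, ∅) :: (∅, ∅, ∅)]>
20. <S=[-3], E={q↦6, v↦-3}, C=∅, D=[(∅, {v↦-3}, ∅) :: (∅, ∅, ∅)]>
21. <S=[-3], E={v↦-3}, C=∅, D=[(∅, ∅, ∅)]>
22. <S=[-3], E=∅, C=∅, D=∅>
→ final value -3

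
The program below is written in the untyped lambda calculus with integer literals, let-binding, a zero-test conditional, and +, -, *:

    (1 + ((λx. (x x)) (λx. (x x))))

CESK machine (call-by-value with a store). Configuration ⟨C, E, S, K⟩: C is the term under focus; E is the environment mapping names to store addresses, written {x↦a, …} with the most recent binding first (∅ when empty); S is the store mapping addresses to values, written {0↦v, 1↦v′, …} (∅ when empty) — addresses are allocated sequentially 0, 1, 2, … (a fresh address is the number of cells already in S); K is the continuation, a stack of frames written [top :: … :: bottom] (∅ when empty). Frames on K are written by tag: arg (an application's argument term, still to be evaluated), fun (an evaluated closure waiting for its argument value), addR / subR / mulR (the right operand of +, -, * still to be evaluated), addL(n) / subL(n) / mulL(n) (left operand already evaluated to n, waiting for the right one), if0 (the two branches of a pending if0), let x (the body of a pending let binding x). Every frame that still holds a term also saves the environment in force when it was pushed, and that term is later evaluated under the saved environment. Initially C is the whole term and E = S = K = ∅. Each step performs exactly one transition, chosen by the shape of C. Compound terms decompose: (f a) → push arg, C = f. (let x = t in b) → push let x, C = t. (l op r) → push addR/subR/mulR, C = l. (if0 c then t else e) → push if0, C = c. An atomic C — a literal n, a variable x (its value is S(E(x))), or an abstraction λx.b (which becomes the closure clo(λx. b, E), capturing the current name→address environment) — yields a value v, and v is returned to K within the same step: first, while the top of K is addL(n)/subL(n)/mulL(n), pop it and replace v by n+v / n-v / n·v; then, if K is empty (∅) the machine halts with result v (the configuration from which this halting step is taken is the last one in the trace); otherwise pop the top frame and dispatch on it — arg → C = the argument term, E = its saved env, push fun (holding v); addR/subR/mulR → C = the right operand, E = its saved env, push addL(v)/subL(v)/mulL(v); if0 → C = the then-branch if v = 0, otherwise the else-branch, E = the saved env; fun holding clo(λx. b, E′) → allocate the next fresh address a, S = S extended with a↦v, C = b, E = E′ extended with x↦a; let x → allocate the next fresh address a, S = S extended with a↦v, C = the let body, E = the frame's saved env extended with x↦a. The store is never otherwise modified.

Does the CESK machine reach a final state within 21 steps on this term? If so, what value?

Answer: DIVERGES (no final state within 21 steps)

Derivation:
[0] ⟨C=(1 + ((λx. (x x)) (λx. (x x)))); E=∅; S=∅; K=∅⟩
[1] ⟨C=1; E=∅; S=∅; K=[addR]⟩
[2] ⟨C=((λx. (x x)) (λx. (x x))); E=∅; S=∅; K=[addL(1)]⟩
[3] ⟨C=(λx. (x x)); E=∅; S=∅; K=[arg :: addL(1)]⟩
[4] ⟨C=(λx. (x x)); E=∅; S=∅; K=[fun :: addL(1)]⟩
[5] ⟨C=(x x); E={x↦0}; S={0↦clo(λx. (x x), ∅)}; K=[addL(1)]⟩
[6] ⟨C=x; E={x↦0}; S={0↦clo(λx. (x x), ∅)}; K=[arg :: addL(1)]⟩
[7] ⟨C=x; E={x↦0}; S={0↦clo(λx. (x x), ∅)}; K=[fun :: addL(1)]⟩
[8] ⟨C=(x x); E={x↦1}; S={0↦clo(λx. (x x), ∅), 1↦clo(λx. (x x), ∅)}; K=[addL(1)]⟩
[9] ⟨C=x; E={x↦1}; S={0↦clo(λx. (x x), ∅), 1↦clo(λx. (x x), ∅)}; K=[arg :: addL(1)]⟩
[10] ⟨C=x; E={x↦1}; S={0↦clo(λx. (x x), ∅), 1↦clo(λx. (x x), ∅)}; K=[fun :: addL(1)]⟩
[11] ⟨C=(x x); E={x↦2}; S={0↦clo(λx. (x x), ∅), 1↦clo(λx. (x x), ∅), 2↦clo(λx. (x x), ∅)}; K=[addL(1)]⟩
[12] ⟨C=x; E={x↦2}; S={0↦clo(λx. (x x), ∅), 1↦clo(λx. (x x), ∅), 2↦clo(λx. (x x), ∅)}; K=[arg :: addL(1)]⟩
[13] ⟨C=x; E={x↦2}; S={0↦clo(λx. (x x), ∅), 1↦clo(λx. (x x), ∅), 2↦clo(λx. (x x), ∅)}; K=[fun :: addL(1)]⟩
[14] ⟨C=(x x); E={x↦3}; S={0↦clo(λx. (x x), ∅), 1↦clo(λx. (x x), ∅), 2↦clo(λx. (x x), ∅), 3↦clo(λx. (x x), ∅)}; K=[addL(1)]⟩
[15] ⟨C=x; E={x↦3}; S={0↦clo(λx. (x x), ∅), 1↦clo(λx. (x x), ∅), 2↦clo(λx. (x x), ∅), 3↦clo(λx. (x x), ∅)}; K=[arg :: addL(1)]⟩
[16] ⟨C=x; E={x↦3}; S={0↦clo(λx. (x x), ∅), 1↦clo(λx. (x x), ∅), 2↦clo(λx. (x x), ∅), 3↦clo(λx. (x x), ∅)}; K=[fun :: addL(1)]⟩
[17] ⟨C=(x x); E={x↦4}; S={0↦clo(λx. (x x), ∅), 1↦clo(λx. (x x), ∅), 2↦clo(λx. (x x), ∅), 3↦clo(λx. (x x), ∅), 4↦clo(λx. (x x), ∅)}; K=[addL(1)]⟩
[18] ⟨C=x; E={x↦4}; S={0↦clo(λx. (x x), ∅), 1↦clo(λx. (x x), ∅), 2↦clo(λx. (x x), ∅), 3↦clo(λx. (x x), ∅), 4↦clo(λx. (x x), ∅)}; K=[arg :: addL(1)]⟩
[19] ⟨C=x; E={x↦4}; S={0↦clo(λx. (x x), ∅), 1↦clo(λx. (x x), ∅), 2↦clo(λx. (x x), ∅), 3↦clo(λx. (x x), ∅), 4↦clo(λx. (x x), ∅)}; K=[fun :: addL(1)]⟩
[20] ⟨C=(x x); E={x↦5}; S={0↦clo(λx. (x x), ∅), 1↦clo(λx. (x x), ∅), 2↦clo(λx. (x x), ∅), 3↦clo(λx. (x x), ∅), 4↦clo(λx. (x x), ∅), 5↦clo(λx. (x x), ∅)}; K=[addL(1)]⟩
[21] ⟨C=x; E={x↦5}; S={0↦clo(λx. (x x), ∅), 1↦clo(λx. (x x), ∅), 2↦clo(λx. (x x), ∅), 3↦clo(λx. (x x), ∅), 4↦clo(λx. (x x), ∅), 5↦clo(λx. (x x), ∅)}; K=[arg :: addL(1)]⟩
→ 21 transitions taken and the configuration is still not final: no result within 21 steps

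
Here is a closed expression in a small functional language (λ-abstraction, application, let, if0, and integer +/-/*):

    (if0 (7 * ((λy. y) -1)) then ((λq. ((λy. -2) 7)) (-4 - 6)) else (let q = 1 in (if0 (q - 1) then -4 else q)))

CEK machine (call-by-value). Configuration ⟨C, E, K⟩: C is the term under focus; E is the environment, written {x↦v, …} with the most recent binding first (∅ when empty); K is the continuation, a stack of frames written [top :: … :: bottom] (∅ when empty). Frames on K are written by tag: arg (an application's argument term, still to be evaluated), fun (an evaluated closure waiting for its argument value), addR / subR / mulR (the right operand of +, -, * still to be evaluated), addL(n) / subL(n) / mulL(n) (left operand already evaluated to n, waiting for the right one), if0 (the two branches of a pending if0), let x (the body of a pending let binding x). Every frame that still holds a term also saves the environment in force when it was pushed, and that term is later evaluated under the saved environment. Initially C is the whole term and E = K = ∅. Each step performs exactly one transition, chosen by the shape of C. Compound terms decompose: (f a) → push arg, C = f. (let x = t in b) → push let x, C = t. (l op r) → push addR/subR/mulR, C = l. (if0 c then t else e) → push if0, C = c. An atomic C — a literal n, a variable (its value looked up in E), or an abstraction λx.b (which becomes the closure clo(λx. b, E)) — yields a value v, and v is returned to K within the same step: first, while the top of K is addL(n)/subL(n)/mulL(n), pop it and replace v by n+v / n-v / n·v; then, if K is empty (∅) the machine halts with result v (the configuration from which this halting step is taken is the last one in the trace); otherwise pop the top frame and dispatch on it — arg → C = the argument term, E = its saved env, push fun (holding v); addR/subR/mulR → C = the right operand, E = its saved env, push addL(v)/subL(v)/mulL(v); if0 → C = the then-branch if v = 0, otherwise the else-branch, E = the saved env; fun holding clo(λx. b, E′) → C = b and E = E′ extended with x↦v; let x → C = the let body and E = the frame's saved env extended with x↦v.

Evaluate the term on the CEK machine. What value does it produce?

Answer: -4

Execution trace:
0. [C=(if0 (7 * ((λy. y) -1)) then ((λq. ((λy. -2) 7)) (-4 - 6)) else (let q = 1 in (if0 (q - 1) then -4 else q))) | E=∅ | K=∅]
1. [C=(7 * ((λy. y) -1)) | E=∅ | K=[if0]]
2. [C=7 | E=∅ | K=[mulR :: if0]]
3. [C=((λy. y) -1) | E=∅ | K=[mulL(7) :: if0]]
4. [C=(λy. y) | E=∅ | K=[arg :: mulL(7) :: if0]]
5. [C=-1 | E=∅ | K=[fun :: mulL(7) :: if0]]
6. [C=y | E={y↦-1} | K=[mulL(7) :: if0]]
7. [C=(let q = 1 in (if0 (q - 1) then -4 else q)) | E=∅ | K=∅]
8. [C=1 | E=∅ | K=[let q]]
9. [C=(if0 (q - 1) then -4 else q) | E={q↦1} | K=∅]
10. [C=(q - 1) | E={q↦1} | K=[if0]]
11. [C=q | E={q↦1} | K=[subR :: if0]]
12. [C=1 | E={q↦1} | K=[subL(1) :: if0]]
13. [C=-4 | E={q↦1} | K=∅]
→ final value -4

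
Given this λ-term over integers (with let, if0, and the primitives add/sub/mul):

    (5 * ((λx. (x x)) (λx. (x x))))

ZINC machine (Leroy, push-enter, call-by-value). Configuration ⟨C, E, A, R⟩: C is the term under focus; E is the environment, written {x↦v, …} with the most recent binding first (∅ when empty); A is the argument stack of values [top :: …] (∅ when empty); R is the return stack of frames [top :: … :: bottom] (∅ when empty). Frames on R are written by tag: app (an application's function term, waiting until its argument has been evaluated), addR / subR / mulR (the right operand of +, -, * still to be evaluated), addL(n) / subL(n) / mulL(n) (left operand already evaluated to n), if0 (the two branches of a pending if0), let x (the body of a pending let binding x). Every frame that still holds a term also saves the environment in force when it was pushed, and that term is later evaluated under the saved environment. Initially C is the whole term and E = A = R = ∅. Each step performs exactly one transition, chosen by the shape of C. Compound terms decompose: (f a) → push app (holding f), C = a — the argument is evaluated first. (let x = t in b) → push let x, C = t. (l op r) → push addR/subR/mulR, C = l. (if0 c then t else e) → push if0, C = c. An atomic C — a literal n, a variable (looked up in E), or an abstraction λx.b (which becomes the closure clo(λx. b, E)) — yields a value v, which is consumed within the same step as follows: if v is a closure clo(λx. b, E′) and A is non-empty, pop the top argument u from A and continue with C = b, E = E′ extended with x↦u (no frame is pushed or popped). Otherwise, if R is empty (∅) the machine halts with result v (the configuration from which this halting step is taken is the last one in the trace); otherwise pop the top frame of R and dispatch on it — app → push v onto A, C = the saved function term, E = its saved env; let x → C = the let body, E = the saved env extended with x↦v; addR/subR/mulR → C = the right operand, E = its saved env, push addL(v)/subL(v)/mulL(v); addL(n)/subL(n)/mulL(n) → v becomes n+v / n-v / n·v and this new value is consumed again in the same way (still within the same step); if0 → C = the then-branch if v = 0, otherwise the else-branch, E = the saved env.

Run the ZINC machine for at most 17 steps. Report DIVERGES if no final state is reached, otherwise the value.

Answer: DIVERGES (no final state within 17 steps)

Machine steps:
t=0: <C=(5 * ((λx. (x x)) (λx. (x x)))), E=∅, A=∅, R=∅>
t=1: <C=5, E=∅, A=∅, R=[mulR]>
t=2: <C=((λx. (x x)) (λx. (x x))), E=∅, A=∅, R=[mulL(5)]>
t=3: <C=(λx. (x x)), E=∅, A=∅, R=[app :: mulL(5)]>
t=4: <C=(λx. (x x)), E=∅, A=[clo(λx. (x x), ∅)], R=[mulL(5)]>
t=5: <C=(x x), E={x↦clo(λx. (x x), ∅)}, A=∅, R=[mulL(5)]>
t=6: <C=x, E={x↦clo(λx. (x x), ∅)}, A=∅, R=[app :: mulL(5)]>
t=7: <C=x, E={x↦clo(λx. (x x), ∅)}, A=[clo(λx. (x x), ∅)], R=[mulL(5)]>
… configuration repeats with period 3 (steps 5–7 recur indefinitely) …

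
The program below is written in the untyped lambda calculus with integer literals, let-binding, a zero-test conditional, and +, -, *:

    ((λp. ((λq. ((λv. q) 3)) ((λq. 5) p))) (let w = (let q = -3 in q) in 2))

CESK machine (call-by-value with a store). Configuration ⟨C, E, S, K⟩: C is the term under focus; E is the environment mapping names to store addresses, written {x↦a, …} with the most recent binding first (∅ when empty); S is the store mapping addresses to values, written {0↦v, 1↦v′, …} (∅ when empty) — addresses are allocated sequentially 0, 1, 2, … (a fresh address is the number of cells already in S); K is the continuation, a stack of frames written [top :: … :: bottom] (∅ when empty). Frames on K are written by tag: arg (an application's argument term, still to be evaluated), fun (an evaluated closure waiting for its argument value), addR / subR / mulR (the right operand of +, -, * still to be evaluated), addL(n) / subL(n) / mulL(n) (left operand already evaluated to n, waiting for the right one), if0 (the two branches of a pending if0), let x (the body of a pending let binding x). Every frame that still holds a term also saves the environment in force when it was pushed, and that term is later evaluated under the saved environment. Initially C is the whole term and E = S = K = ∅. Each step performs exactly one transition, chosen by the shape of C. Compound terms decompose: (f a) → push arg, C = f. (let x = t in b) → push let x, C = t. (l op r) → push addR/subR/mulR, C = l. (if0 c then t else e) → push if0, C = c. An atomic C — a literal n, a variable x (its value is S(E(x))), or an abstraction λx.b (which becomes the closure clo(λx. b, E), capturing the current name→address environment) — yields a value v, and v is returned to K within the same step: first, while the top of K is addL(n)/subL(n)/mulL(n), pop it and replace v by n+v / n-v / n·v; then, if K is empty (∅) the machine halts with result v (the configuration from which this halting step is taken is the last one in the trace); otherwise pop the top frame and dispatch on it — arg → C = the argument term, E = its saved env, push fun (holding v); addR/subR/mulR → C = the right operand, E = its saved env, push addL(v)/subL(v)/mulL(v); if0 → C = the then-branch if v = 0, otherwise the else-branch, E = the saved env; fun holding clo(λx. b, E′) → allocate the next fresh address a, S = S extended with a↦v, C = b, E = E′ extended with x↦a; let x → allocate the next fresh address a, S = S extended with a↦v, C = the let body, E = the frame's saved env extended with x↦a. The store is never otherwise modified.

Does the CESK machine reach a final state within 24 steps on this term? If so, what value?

0. <C=((λp. ((λq. ((λv. q) 3)) ((λq. 5) p))) (let w = (let q = -3 in q) in 2)), E=∅, S=∅, K=∅>
1. <C=(λp. ((λq. ((λv. q) 3)) ((λq. 5) p))), E=∅, S=∅, K=[arg]>
2. <C=(let w = (let q = -3 in q) in 2), E=∅, S=∅, K=[fun]>
3. <C=(let q = -3 in q), E=∅, S=∅, K=[let w :: fun]>
4. <C=-3, E=∅, S=∅, K=[let q :: let w :: fun]>
5. <C=q, E={q↦0}, S={0↦-3}, K=[let w :: fun]>
6. <C=2, E={w↦1}, S={0↦-3, 1↦-3}, K=[fun]>
7. <C=((λq. ((λv. q) 3)) ((λq. 5) p)), E={p↦2}, S={0↦-3, 1↦-3, 2↦2}, K=∅>
8. <C=(λq. ((λv. q) 3)), E={p↦2}, S={0↦-3, 1↦-3, 2↦2}, K=[arg]>
9. <C=((λq. 5) p), E={p↦2}, S={0↦-3, 1↦-3, 2↦2}, K=[fun]>
10. <C=(λq. 5), E={p↦2}, S={0↦-3, 1↦-3, 2↦2}, K=[arg :: fun]>
11. <C=p, E={p↦2}, S={0↦-3, 1↦-3, 2↦2}, K=[fun :: fun]>
12. <C=5, E={q↦3, p↦2}, S={0↦-3, 1↦-3, 2↦2, 3↦2}, K=[fun]>
13. <C=((λv. q) 3), E={q↦4, p↦2}, S={0↦-3, 1↦-3, 2↦2, 3↦2, 4↦5}, K=∅>
14. <C=(λv. q), E={q↦4, p↦2}, S={0↦-3, 1↦-3, 2↦2, 3↦2, 4↦5}, K=[arg]>
15. <C=3, E={q↦4, p↦2}, S={0↦-3, 1↦-3, 2↦2, 3↦2, 4↦5}, K=[fun]>
16. <C=q, E={v↦5, q↦4, p↦2}, S={0↦-3, 1↦-3, 2↦2, 3↦2, 4↦5, 5↦3}, K=∅>
→ final value 5

Answer: 5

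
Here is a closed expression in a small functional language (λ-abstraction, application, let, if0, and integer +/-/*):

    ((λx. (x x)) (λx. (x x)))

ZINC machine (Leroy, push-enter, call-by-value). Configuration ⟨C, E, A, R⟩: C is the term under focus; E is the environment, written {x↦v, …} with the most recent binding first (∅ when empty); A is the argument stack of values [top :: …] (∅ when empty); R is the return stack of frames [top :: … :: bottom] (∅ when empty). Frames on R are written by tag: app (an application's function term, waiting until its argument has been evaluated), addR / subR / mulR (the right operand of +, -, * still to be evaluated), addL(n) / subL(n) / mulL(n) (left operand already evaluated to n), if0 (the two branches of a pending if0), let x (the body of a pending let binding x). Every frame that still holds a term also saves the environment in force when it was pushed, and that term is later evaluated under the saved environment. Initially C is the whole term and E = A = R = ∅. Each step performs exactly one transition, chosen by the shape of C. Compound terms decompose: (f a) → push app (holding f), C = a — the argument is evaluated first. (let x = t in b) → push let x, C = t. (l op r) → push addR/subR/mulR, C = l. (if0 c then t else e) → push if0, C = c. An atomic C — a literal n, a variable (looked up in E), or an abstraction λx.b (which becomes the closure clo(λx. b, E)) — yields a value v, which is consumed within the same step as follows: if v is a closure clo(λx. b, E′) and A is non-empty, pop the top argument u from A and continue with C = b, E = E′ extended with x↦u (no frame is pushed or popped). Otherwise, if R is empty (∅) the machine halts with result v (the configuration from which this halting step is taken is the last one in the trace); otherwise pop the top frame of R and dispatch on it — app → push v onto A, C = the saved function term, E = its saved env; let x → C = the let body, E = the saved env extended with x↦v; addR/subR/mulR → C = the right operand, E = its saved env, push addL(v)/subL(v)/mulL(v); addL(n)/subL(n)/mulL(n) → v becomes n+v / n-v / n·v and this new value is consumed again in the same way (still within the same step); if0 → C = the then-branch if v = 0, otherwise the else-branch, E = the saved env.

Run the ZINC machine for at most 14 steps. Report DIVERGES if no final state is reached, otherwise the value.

0. <C=((λx. (x x)) (λx. (x x))), E=∅, A=∅, R=∅>
1. <C=(λx. (x x)), E=∅, A=∅, R=[app]>
2. <C=(λx. (x x)), E=∅, A=[clo(λx. (x x), ∅)], R=∅>
3. <C=(x x), E={x↦clo(λx. (x x), ∅)}, A=∅, R=∅>
4. <C=x, E={x↦clo(λx. (x x), ∅)}, A=∅, R=[app]>
5. <C=x, E={x↦clo(λx. (x x), ∅)}, A=[clo(λx. (x x), ∅)], R=∅>
… configuration repeats with period 3 (steps 3–5 recur indefinitely) …

Answer: DIVERGES (no final state within 14 steps)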